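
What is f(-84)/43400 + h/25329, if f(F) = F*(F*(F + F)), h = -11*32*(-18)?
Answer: -177084624/6543325 ≈ -27.063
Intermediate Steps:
h = 6336 (h = -352*(-18) = 6336)
f(F) = 2*F³ (f(F) = F*(F*(2*F)) = F*(2*F²) = 2*F³)
f(-84)/43400 + h/25329 = (2*(-84)³)/43400 + 6336/25329 = (2*(-592704))*(1/43400) + 6336*(1/25329) = -1185408*1/43400 + 2112/8443 = -21168/775 + 2112/8443 = -177084624/6543325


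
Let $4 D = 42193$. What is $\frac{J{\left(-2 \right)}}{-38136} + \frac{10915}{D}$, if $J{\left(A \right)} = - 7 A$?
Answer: $\frac{118887647}{114933732} \approx 1.0344$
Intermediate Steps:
$D = \frac{42193}{4}$ ($D = \frac{1}{4} \cdot 42193 = \frac{42193}{4} \approx 10548.0$)
$\frac{J{\left(-2 \right)}}{-38136} + \frac{10915}{D} = \frac{\left(-7\right) \left(-2\right)}{-38136} + \frac{10915}{\frac{42193}{4}} = 14 \left(- \frac{1}{38136}\right) + 10915 \cdot \frac{4}{42193} = - \frac{1}{2724} + \frac{43660}{42193} = \frac{118887647}{114933732}$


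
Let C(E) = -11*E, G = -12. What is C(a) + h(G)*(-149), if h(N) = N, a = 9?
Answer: 1689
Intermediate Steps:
C(a) + h(G)*(-149) = -11*9 - 12*(-149) = -99 + 1788 = 1689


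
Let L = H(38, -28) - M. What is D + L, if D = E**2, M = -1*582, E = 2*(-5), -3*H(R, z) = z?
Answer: 2074/3 ≈ 691.33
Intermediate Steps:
H(R, z) = -z/3
E = -10
M = -582
D = 100 (D = (-10)**2 = 100)
L = 1774/3 (L = -1/3*(-28) - 1*(-582) = 28/3 + 582 = 1774/3 ≈ 591.33)
D + L = 100 + 1774/3 = 2074/3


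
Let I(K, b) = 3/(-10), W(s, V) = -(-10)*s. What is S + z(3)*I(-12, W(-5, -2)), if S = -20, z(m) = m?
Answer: -209/10 ≈ -20.900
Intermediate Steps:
W(s, V) = 10*s
I(K, b) = -3/10 (I(K, b) = 3*(-⅒) = -3/10)
S + z(3)*I(-12, W(-5, -2)) = -20 + 3*(-3/10) = -20 - 9/10 = -209/10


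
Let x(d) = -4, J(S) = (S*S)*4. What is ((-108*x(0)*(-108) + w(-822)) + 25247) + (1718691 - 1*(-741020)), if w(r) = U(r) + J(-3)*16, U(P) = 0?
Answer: 2438878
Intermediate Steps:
J(S) = 4*S² (J(S) = S²*4 = 4*S²)
w(r) = 576 (w(r) = 0 + (4*(-3)²)*16 = 0 + (4*9)*16 = 0 + 36*16 = 0 + 576 = 576)
((-108*x(0)*(-108) + w(-822)) + 25247) + (1718691 - 1*(-741020)) = ((-108*(-4)*(-108) + 576) + 25247) + (1718691 - 1*(-741020)) = ((432*(-108) + 576) + 25247) + (1718691 + 741020) = ((-46656 + 576) + 25247) + 2459711 = (-46080 + 25247) + 2459711 = -20833 + 2459711 = 2438878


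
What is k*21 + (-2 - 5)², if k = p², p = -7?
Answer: 1078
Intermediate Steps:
k = 49 (k = (-7)² = 49)
k*21 + (-2 - 5)² = 49*21 + (-2 - 5)² = 1029 + (-7)² = 1029 + 49 = 1078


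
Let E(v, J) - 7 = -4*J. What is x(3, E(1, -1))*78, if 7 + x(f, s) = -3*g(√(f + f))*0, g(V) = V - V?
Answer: -546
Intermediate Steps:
E(v, J) = 7 - 4*J
g(V) = 0
x(f, s) = -7 (x(f, s) = -7 - 3*0*0 = -7 + 0*0 = -7 + 0 = -7)
x(3, E(1, -1))*78 = -7*78 = -546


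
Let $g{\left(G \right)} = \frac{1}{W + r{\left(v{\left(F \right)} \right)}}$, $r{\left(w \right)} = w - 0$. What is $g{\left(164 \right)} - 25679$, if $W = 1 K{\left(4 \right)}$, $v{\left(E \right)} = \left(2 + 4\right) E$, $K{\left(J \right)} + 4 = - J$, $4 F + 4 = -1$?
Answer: $- \frac{796051}{31} \approx -25679.0$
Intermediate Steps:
$F = - \frac{5}{4}$ ($F = -1 + \frac{1}{4} \left(-1\right) = -1 - \frac{1}{4} = - \frac{5}{4} \approx -1.25$)
$K{\left(J \right)} = -4 - J$
$v{\left(E \right)} = 6 E$
$r{\left(w \right)} = w$ ($r{\left(w \right)} = w + 0 = w$)
$W = -8$ ($W = 1 \left(-4 - 4\right) = 1 \left(-8\right) = -8$)
$g{\left(G \right)} = - \frac{2}{31}$ ($g{\left(G \right)} = \frac{1}{-8 + 6 \left(- \frac{5}{4}\right)} = \frac{1}{-8 - \frac{15}{2}} = \frac{1}{- \frac{31}{2}} = - \frac{2}{31}$)
$g{\left(164 \right)} - 25679 = - \frac{2}{31} - 25679 = - \frac{796051}{31}$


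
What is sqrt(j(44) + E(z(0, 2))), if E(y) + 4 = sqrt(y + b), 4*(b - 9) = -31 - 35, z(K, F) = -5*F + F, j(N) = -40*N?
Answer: sqrt(-7056 + 2*I*sqrt(62))/2 ≈ 0.046869 + 42.0*I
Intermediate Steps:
z(K, F) = -4*F
b = -15/2 (b = 9 + (-31 - 35)/4 = 9 + (1/4)*(-66) = 9 - 33/2 = -15/2 ≈ -7.5000)
E(y) = -4 + sqrt(-15/2 + y) (E(y) = -4 + sqrt(y - 15/2) = -4 + sqrt(-15/2 + y))
sqrt(j(44) + E(z(0, 2))) = sqrt(-40*44 + (-4 + sqrt(-30 + 4*(-4*2))/2)) = sqrt(-1760 + (-4 + sqrt(-30 + 4*(-8))/2)) = sqrt(-1760 + (-4 + sqrt(-30 - 32)/2)) = sqrt(-1760 + (-4 + sqrt(-62)/2)) = sqrt(-1760 + (-4 + (I*sqrt(62))/2)) = sqrt(-1760 + (-4 + I*sqrt(62)/2)) = sqrt(-1764 + I*sqrt(62)/2)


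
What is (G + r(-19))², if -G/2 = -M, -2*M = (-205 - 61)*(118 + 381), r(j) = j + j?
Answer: 17608228416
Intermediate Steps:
r(j) = 2*j
M = 66367 (M = -(-205 - 61)*(118 + 381)/2 = -(-133)*499 = -½*(-132734) = 66367)
G = 132734 (G = -(-2)*66367 = -2*(-66367) = 132734)
(G + r(-19))² = (132734 + 2*(-19))² = (132734 - 38)² = 132696² = 17608228416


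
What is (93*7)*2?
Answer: 1302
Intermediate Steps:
(93*7)*2 = 651*2 = 1302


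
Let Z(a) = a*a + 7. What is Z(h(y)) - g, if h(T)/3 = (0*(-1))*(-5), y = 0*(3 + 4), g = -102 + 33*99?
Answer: -3158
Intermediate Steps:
g = 3165 (g = -102 + 3267 = 3165)
y = 0 (y = 0*7 = 0)
h(T) = 0 (h(T) = 3*((0*(-1))*(-5)) = 3*(0*(-5)) = 3*0 = 0)
Z(a) = 7 + a² (Z(a) = a² + 7 = 7 + a²)
Z(h(y)) - g = (7 + 0²) - 1*3165 = (7 + 0) - 3165 = 7 - 3165 = -3158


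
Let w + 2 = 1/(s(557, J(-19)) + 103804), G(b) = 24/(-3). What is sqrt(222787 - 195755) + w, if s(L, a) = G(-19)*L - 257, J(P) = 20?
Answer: -198181/99091 + 2*sqrt(6758) ≈ 162.41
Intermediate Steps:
G(b) = -8 (G(b) = 24*(-1/3) = -8)
s(L, a) = -257 - 8*L (s(L, a) = -8*L - 257 = -257 - 8*L)
w = -198181/99091 (w = -2 + 1/((-257 - 8*557) + 103804) = -2 + 1/((-257 - 4456) + 103804) = -2 + 1/(-4713 + 103804) = -2 + 1/99091 = -198181/99091 ≈ -2.0000)
sqrt(222787 - 195755) + w = sqrt(222787 - 195755) - 198181/99091 = sqrt(27032) - 198181/99091 = 2*sqrt(6758) - 198181/99091 = -198181/99091 + 2*sqrt(6758)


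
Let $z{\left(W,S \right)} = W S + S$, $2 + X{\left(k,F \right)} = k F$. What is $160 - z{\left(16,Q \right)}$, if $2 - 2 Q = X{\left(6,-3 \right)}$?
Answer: $-27$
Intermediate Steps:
$X{\left(k,F \right)} = -2 + F k$ ($X{\left(k,F \right)} = -2 + k F = -2 + F k$)
$Q = 11$ ($Q = 1 - \frac{-2 - 18}{2} = 1 - -10 = 1 + 10 = 11$)
$z{\left(W,S \right)} = S + S W$ ($z{\left(W,S \right)} = S W + S = S + S W$)
$160 - z{\left(16,Q \right)} = 160 - 11 \left(1 + 16\right) = 160 - 11 \cdot 17 = 160 - 187 = -27$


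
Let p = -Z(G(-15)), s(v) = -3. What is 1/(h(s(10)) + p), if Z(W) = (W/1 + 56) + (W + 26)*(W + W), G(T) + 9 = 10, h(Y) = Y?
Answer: -1/114 ≈ -0.0087719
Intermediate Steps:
G(T) = 1 (G(T) = -9 + 10 = 1)
Z(W) = 56 + W + 2*W*(26 + W) (Z(W) = (W*1 + 56) + (26 + W)*(2*W) = (W + 56) + 2*W*(26 + W) = (56 + W) + 2*W*(26 + W) = 56 + W + 2*W*(26 + W))
p = -111 (p = -(56 + 2*1² + 53*1) = -(56 + 2*1 + 53) = -(56 + 2 + 53) = -1*111 = -111)
1/(h(s(10)) + p) = 1/(-3 - 111) = 1/(-114) = -1/114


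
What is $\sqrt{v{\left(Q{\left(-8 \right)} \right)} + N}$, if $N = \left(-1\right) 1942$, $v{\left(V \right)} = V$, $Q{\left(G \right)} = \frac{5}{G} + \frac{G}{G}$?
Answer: $\frac{7 i \sqrt{634}}{4} \approx 44.064 i$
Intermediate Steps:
$Q{\left(G \right)} = 1 + \frac{5}{G}$ ($Q{\left(G \right)} = \frac{5}{G} + 1 = 1 + \frac{5}{G}$)
$N = -1942$
$\sqrt{v{\left(Q{\left(-8 \right)} \right)} + N} = \sqrt{\frac{5 - 8}{-8} - 1942} = \sqrt{\left(- \frac{1}{8}\right) \left(-3\right) - 1942} = \sqrt{\frac{3}{8} - 1942} = \sqrt{- \frac{15533}{8}} = \frac{7 i \sqrt{634}}{4}$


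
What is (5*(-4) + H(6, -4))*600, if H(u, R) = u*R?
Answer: -26400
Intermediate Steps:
H(u, R) = R*u
(5*(-4) + H(6, -4))*600 = (5*(-4) - 4*6)*600 = (-20 - 24)*600 = -44*600 = -26400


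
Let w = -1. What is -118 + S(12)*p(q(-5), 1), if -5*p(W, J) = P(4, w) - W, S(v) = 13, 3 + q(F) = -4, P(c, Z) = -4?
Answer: -629/5 ≈ -125.80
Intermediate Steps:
q(F) = -7 (q(F) = -3 - 4 = -7)
p(W, J) = ⅘ + W/5 (p(W, J) = -(-4 - W)/5 = ⅘ + W/5)
-118 + S(12)*p(q(-5), 1) = -118 + 13*(⅘ + (⅕)*(-7)) = -118 + 13*(⅘ - 7/5) = -118 + 13*(-⅗) = -118 - 39/5 = -629/5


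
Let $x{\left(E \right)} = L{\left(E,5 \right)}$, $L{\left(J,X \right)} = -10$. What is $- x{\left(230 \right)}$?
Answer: $10$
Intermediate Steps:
$x{\left(E \right)} = -10$
$- x{\left(230 \right)} = \left(-1\right) \left(-10\right) = 10$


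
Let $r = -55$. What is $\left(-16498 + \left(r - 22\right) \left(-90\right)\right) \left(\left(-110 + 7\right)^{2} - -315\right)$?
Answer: $-104520832$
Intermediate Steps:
$\left(-16498 + \left(r - 22\right) \left(-90\right)\right) \left(\left(-110 + 7\right)^{2} - -315\right) = \left(-16498 + \left(-55 - 22\right) \left(-90\right)\right) \left(\left(-110 + 7\right)^{2} - -315\right) = \left(-16498 - -6930\right) \left(\left(-103\right)^{2} + 315\right) = \left(-16498 + 6930\right) \left(10609 + 315\right) = \left(-9568\right) 10924 = -104520832$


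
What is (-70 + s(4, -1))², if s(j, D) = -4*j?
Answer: 7396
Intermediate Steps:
(-70 + s(4, -1))² = (-70 - 4*4)² = (-70 - 16)² = (-86)² = 7396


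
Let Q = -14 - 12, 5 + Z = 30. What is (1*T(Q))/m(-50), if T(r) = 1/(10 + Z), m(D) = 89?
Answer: 1/3115 ≈ 0.00032103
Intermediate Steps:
Z = 25 (Z = -5 + 30 = 25)
Q = -26
T(r) = 1/35 (T(r) = 1/(10 + 25) = 1/35)
(1*T(Q))/m(-50) = (1*(1/35))/89 = (1/35)*(1/89) = 1/3115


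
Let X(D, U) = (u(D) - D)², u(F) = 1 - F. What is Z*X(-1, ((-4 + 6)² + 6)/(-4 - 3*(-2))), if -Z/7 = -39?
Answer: 2457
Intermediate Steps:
Z = 273 (Z = -7*(-39) = 273)
X(D, U) = (1 - 2*D)² (X(D, U) = ((1 - D) - D)² = (1 - 2*D)²)
Z*X(-1, ((-4 + 6)² + 6)/(-4 - 3*(-2))) = 273*(-1 + 2*(-1))² = 273*(-1 - 2)² = 273*(-3)² = 273*9 = 2457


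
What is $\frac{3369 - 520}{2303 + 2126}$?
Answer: $\frac{2849}{4429} \approx 0.64326$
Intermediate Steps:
$\frac{3369 - 520}{2303 + 2126} = \frac{2849}{4429}$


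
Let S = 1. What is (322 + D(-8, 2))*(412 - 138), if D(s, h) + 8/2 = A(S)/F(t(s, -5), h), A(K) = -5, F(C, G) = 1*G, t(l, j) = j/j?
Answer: 86447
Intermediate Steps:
t(l, j) = 1
F(C, G) = G
D(s, h) = -4 - 5/h
(322 + D(-8, 2))*(412 - 138) = (322 + (-4 - 5/2))*(412 - 138) = (322 + (-4 - 5*½))*274 = (322 + (-4 - 5/2))*274 = (322 - 13/2)*274 = (631/2)*274 = 86447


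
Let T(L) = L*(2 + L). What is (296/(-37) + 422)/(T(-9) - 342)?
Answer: -46/31 ≈ -1.4839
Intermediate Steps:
(296/(-37) + 422)/(T(-9) - 342) = (296/(-37) + 422)/(-9*(2 - 9) - 342) = (296*(-1/37) + 422)/(-9*(-7) - 342) = (-8 + 422)/(63 - 342) = 414/(-279) = 414*(-1/279) = -46/31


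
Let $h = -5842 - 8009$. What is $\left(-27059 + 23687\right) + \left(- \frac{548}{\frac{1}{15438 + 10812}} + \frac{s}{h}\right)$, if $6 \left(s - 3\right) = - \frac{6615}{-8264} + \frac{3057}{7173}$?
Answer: $- \frac{23627290548802520281}{1642110069744} \approx -1.4388 \cdot 10^{7}$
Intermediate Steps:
$s = \frac{379903513}{118555344}$ ($s = 3 + \frac{- \frac{6615}{-8264} + \frac{3057}{7173}}{6} = 3 + \frac{\left(-6615\right) \left(- \frac{1}{8264}\right) + 3057 \cdot \frac{1}{7173}}{6} = 3 + \frac{\frac{6615}{8264} + \frac{1019}{2391}}{6} = 3 + \frac{1}{6} \cdot \frac{24237481}{19759224} = 3 + \frac{24237481}{118555344} = \frac{379903513}{118555344} \approx 3.2044$)
$h = -13851$ ($h = -5842 - 8009 = -13851$)
$\left(-27059 + 23687\right) + \left(- \frac{548}{\frac{1}{15438 + 10812}} + \frac{s}{h}\right) = \left(-27059 + 23687\right) + \left(- \frac{548}{\frac{1}{15438 + 10812}} + \frac{379903513}{118555344 \left(-13851\right)}\right) = -3372 + \left(- \frac{548}{\frac{1}{26250}} + \frac{379903513}{118555344} \left(- \frac{1}{13851}\right)\right) = -3372 - \left(\frac{379903513}{1642110069744} + 548 \frac{1}{\frac{1}{26250}}\right) = -3372 - \frac{23621753353647343513}{1642110069744} = - \frac{23627290548802520281}{1642110069744}$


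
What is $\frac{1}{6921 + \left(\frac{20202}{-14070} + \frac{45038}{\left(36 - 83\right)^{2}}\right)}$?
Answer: $\frac{740015}{5135669016} \approx 0.00014409$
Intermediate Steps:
$\frac{1}{6921 + \left(\frac{20202}{-14070} + \frac{45038}{\left(36 - 83\right)^{2}}\right)} = \frac{1}{6921 + \left(20202 \left(- \frac{1}{14070}\right) + \frac{45038}{\left(-47\right)^{2}}\right)} = \frac{1}{6921 - \left(\frac{481}{335} - \frac{45038}{2209}\right)} = \frac{1}{6921 + \left(- \frac{481}{335} + 45038 \cdot \frac{1}{2209}\right)} = \frac{1}{6921 + \left(- \frac{481}{335} + \frac{45038}{2209}\right)} = \frac{1}{6921 + \frac{14025201}{740015}} = \frac{1}{\frac{5135669016}{740015}} = \frac{740015}{5135669016}$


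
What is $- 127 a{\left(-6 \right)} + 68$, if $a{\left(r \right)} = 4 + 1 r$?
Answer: $322$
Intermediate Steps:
$a{\left(r \right)} = 4 + r$
$- 127 a{\left(-6 \right)} + 68 = - 127 \left(4 - 6\right) + 68 = \left(-127\right) \left(-2\right) + 68 = 254 + 68 = 322$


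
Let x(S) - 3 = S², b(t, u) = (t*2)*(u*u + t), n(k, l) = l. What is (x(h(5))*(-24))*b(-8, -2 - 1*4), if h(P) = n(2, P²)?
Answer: 6752256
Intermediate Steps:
h(P) = P²
b(t, u) = 2*t*(t + u²) (b(t, u) = (2*t)*(u² + t) = (2*t)*(t + u²) = 2*t*(t + u²))
x(S) = 3 + S²
(x(h(5))*(-24))*b(-8, -2 - 1*4) = ((3 + (5²)²)*(-24))*(2*(-8)*(-8 + (-2 - 1*4)²)) = ((3 + 25²)*(-24))*(2*(-8)*(-8 + (-2 - 4)²)) = ((3 + 625)*(-24))*(2*(-8)*(-8 + (-6)²)) = (628*(-24))*(2*(-8)*(-8 + 36)) = -30144*(-8)*28 = -15072*(-448) = 6752256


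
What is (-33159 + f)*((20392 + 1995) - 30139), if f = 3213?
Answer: 232141392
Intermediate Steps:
(-33159 + f)*((20392 + 1995) - 30139) = (-33159 + 3213)*((20392 + 1995) - 30139) = -29946*(22387 - 30139) = -29946*(-7752) = 232141392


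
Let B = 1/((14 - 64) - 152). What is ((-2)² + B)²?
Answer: 651249/40804 ≈ 15.960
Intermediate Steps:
B = -1/202 (B = 1/(-50 - 152) = 1/(-202) = -1/202 ≈ -0.0049505)
((-2)² + B)² = ((-2)² - 1/202)² = (4 - 1/202)² = (807/202)² = 651249/40804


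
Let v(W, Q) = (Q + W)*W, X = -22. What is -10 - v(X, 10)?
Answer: -274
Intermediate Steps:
v(W, Q) = W*(Q + W)
-10 - v(X, 10) = -10 - (-22)*(10 - 22) = -10 - (-22)*(-12) = -10 - 1*264 = -10 - 264 = -274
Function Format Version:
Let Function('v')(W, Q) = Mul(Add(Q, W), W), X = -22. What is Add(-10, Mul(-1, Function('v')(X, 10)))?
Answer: -274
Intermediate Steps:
Function('v')(W, Q) = Mul(W, Add(Q, W))
Add(-10, Mul(-1, Function('v')(X, 10))) = Add(-10, Mul(-1, Mul(-22, Add(10, -22)))) = Add(-10, Mul(-1, Mul(-22, -12))) = Add(-10, Mul(-1, 264)) = Add(-10, -264) = -274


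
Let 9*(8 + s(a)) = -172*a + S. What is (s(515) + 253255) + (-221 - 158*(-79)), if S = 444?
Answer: 2301436/9 ≈ 2.5572e+5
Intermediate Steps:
s(a) = 124/3 - 172*a/9 (s(a) = -8 + (-172*a + 444)/9 = -8 + (444 - 172*a)/9 = -8 + (148/3 - 172*a/9) = 124/3 - 172*a/9)
(s(515) + 253255) + (-221 - 158*(-79)) = ((124/3 - 172/9*515) + 253255) + (-221 - 158*(-79)) = ((124/3 - 88580/9) + 253255) + (-221 + 12482) = (-88208/9 + 253255) + 12261 = 2191087/9 + 12261 = 2301436/9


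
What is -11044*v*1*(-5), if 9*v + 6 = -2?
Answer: -441760/9 ≈ -49084.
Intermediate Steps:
v = -8/9 (v = -⅔ + (⅑)*(-2) = -⅔ - 2/9 = -8/9 ≈ -0.88889)
-11044*v*1*(-5) = -11044*(-8/9*1)*(-5) = -(-88352)*(-5)/9 = -11044*40/9 = -441760/9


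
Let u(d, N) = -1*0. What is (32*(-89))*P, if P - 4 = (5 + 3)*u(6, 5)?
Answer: -11392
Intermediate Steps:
u(d, N) = 0
P = 4 (P = 4 + (5 + 3)*0 = 4 + 8*0 = 4 + 0 = 4)
(32*(-89))*P = (32*(-89))*4 = -2848*4 = -11392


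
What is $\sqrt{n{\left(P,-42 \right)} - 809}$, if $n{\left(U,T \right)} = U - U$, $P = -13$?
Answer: $i \sqrt{809} \approx 28.443 i$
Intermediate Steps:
$n{\left(U,T \right)} = 0$
$\sqrt{n{\left(P,-42 \right)} - 809} = \sqrt{0 - 809} = \sqrt{-809} = i \sqrt{809}$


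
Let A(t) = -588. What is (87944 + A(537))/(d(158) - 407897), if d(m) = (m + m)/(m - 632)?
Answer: -262068/1223693 ≈ -0.21416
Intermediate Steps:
d(m) = 2*m/(-632 + m) (d(m) = (2*m)/(-632 + m) = 2*m/(-632 + m))
(87944 + A(537))/(d(158) - 407897) = (87944 - 588)/(2*158/(-632 + 158) - 407897) = 87356/(2*158/(-474) - 407897) = 87356/(2*158*(-1/474) - 407897) = 87356/(-2/3 - 407897) = 87356/(-1223693/3) = 87356*(-3/1223693) = -262068/1223693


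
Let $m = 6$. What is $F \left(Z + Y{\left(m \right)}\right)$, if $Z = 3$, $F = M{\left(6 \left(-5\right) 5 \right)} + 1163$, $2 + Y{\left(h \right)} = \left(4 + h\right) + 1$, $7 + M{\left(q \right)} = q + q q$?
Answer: $282072$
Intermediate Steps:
$M{\left(q \right)} = -7 + q + q^{2}$ ($M{\left(q \right)} = -7 + \left(q + q q\right) = -7 + \left(q + q^{2}\right) = -7 + q + q^{2}$)
$Y{\left(h \right)} = 3 + h$ ($Y{\left(h \right)} = -2 + \left(\left(4 + h\right) + 1\right) = -2 + \left(5 + h\right) = 3 + h$)
$F = 23506$ ($F = \left(-7 + 6 \left(-5\right) 5 + \left(6 \left(-5\right) 5\right)^{2}\right) + 1163 = \left(-7 - 150 + \left(\left(-30\right) 5\right)^{2}\right) + 1163 = \left(-7 - 150 + \left(-150\right)^{2}\right) + 1163 = \left(-7 - 150 + 22500\right) + 1163 = 22343 + 1163 = 23506$)
$F \left(Z + Y{\left(m \right)}\right) = 23506 \left(3 + \left(3 + 6\right)\right) = 23506 \left(3 + 9\right) = 23506 \cdot 12 = 282072$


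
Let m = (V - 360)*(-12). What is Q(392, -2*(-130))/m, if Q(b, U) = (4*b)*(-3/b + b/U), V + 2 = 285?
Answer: 38221/15015 ≈ 2.5455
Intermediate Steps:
V = 283 (V = -2 + 285 = 283)
m = 924 (m = (283 - 360)*(-12) = -77*(-12) = 924)
Q(b, U) = 4*b*(-3/b + b/U)
Q(392, -2*(-130))/m = (-12 + 4*392**2/(-2*(-130)))/924 = (-12 + 4*153664/260)*(1/924) = (-12 + 4*(1/260)*153664)*(1/924) = (-12 + 153664/65)*(1/924) = (152884/65)*(1/924) = 38221/15015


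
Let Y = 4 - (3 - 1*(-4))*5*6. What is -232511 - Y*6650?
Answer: 1137389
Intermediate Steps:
Y = -206 (Y = 4 - (3 + 4)*5*6 = 4 - 7*5*6 = 4 - 35*6 = 4 - 1*210 = 4 - 210 = -206)
-232511 - Y*6650 = -232511 - (-206)*6650 = -232511 - 1*(-1369900) = -232511 + 1369900 = 1137389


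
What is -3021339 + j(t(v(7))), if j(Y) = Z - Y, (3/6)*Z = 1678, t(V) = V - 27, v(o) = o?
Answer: -3017963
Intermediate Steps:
t(V) = -27 + V
Z = 3356 (Z = 2*1678 = 3356)
j(Y) = 3356 - Y
-3021339 + j(t(v(7))) = -3021339 + (3356 - (-27 + 7)) = -3021339 + (3356 - 1*(-20)) = -3021339 + (3356 + 20) = -3021339 + 3376 = -3017963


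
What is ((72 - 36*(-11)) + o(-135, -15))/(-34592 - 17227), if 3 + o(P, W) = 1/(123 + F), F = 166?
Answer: -134386/14975691 ≈ -0.0089736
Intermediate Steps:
o(P, W) = -866/289 (o(P, W) = -3 + 1/(123 + 166) = -3 + 1/289 = -866/289)
((72 - 36*(-11)) + o(-135, -15))/(-34592 - 17227) = ((72 - 36*(-11)) - 866/289)/(-34592 - 17227) = ((72 + 396) - 866/289)/(-51819) = (468 - 866/289)*(-1/51819) = (134386/289)*(-1/51819) = -134386/14975691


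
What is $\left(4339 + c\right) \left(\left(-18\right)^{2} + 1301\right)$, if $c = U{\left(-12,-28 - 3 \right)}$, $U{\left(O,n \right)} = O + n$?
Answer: $6981000$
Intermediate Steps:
$c = -43$ ($c = -12 - 31 = -43$)
$\left(4339 + c\right) \left(\left(-18\right)^{2} + 1301\right) = \left(4339 - 43\right) \left(\left(-18\right)^{2} + 1301\right) = 4296 \left(324 + 1301\right) = 4296 \cdot 1625 = 6981000$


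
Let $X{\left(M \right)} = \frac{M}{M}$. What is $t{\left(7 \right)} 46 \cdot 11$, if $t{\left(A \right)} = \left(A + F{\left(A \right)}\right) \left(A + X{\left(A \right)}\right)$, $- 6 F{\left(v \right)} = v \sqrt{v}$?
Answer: $28336 - \frac{14168 \sqrt{7}}{3} \approx 15841.0$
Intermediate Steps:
$X{\left(M \right)} = 1$
$F{\left(v \right)} = - \frac{v^{\frac{3}{2}}}{6}$ ($F{\left(v \right)} = - \frac{v \sqrt{v}}{6} = - \frac{v^{\frac{3}{2}}}{6}$)
$t{\left(A \right)} = \left(1 + A\right) \left(A - \frac{A^{\frac{3}{2}}}{6}\right)$ ($t{\left(A \right)} = \left(A - \frac{A^{\frac{3}{2}}}{6}\right) \left(A + 1\right) = \left(A - \frac{A^{\frac{3}{2}}}{6}\right) \left(1 + A\right) = \left(1 + A\right) \left(A - \frac{A^{\frac{3}{2}}}{6}\right)$)
$t{\left(7 \right)} 46 \cdot 11 = \left(7 + 7^{2} - \frac{7^{\frac{3}{2}}}{6} - \frac{7^{\frac{5}{2}}}{6}\right) 46 \cdot 11 = \left(7 + 49 - \frac{7 \sqrt{7}}{6} - \frac{49 \sqrt{7}}{6}\right) 46 \cdot 11 = \left(56 - \frac{28 \sqrt{7}}{3}\right) 46 \cdot 11 = \left(2576 - \frac{1288 \sqrt{7}}{3}\right) 11 = 28336 - \frac{14168 \sqrt{7}}{3}$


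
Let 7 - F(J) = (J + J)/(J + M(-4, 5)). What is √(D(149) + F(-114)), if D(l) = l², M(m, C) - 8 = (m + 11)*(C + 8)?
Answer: 2*√138705/5 ≈ 148.97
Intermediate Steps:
M(m, C) = 8 + (8 + C)*(11 + m) (M(m, C) = 8 + (m + 11)*(C + 8) = 8 + (11 + m)*(8 + C) = 8 + (8 + C)*(11 + m))
F(J) = 7 - 2*J/(99 + J) (F(J) = 7 - (J + J)/(J + (96 + 8*(-4) + 11*5 + 5*(-4))) = 7 - 2*J/(J + (96 - 32 + 55 - 20)) = 7 - 2*J/(J + 99) = 7 - 2*J/(99 + J))
√(D(149) + F(-114)) = √(149² + (693 + 5*(-114))/(99 - 114)) = √(22201 + (693 - 570)/(-15)) = √(22201 - 1/15*123) = √(22201 - 41/5) = √(110964/5) = 2*√138705/5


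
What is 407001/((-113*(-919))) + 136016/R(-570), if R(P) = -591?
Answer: -13884315961/61373577 ≈ -226.23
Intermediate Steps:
407001/((-113*(-919))) + 136016/R(-570) = 407001/((-113*(-919))) + 136016/(-591) = 407001/103847 + 136016*(-1/591) = 407001*(1/103847) - 136016/591 = 407001/103847 - 136016/591 = -13884315961/61373577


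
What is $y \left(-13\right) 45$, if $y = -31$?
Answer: $18135$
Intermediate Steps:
$y \left(-13\right) 45 = \left(-31\right) \left(-13\right) 45 = 403 \cdot 45 = 18135$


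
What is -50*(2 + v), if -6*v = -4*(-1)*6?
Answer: 100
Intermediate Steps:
v = -4 (v = -(-4*(-1))*6/6 = -2*6/3 = -1/6*24 = -4)
-50*(2 + v) = -50*(2 - 4) = -50*(-2) = 100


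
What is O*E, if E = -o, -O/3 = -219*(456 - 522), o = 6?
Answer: 260172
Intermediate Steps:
O = -43362 (O = -(-657)*(456 - 522) = -(-657)*(-66) = -3*14454 = -43362)
E = -6 (E = -1*6 = -6)
O*E = -43362*(-6) = 260172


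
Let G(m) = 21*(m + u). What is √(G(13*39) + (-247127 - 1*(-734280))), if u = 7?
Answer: 17*√1723 ≈ 705.65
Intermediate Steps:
G(m) = 147 + 21*m (G(m) = 21*(m + 7) = 21*(7 + m) = 147 + 21*m)
√(G(13*39) + (-247127 - 1*(-734280))) = √((147 + 21*(13*39)) + (-247127 - 1*(-734280))) = √((147 + 21*507) + (-247127 + 734280)) = √((147 + 10647) + 487153) = √(10794 + 487153) = √497947 = 17*√1723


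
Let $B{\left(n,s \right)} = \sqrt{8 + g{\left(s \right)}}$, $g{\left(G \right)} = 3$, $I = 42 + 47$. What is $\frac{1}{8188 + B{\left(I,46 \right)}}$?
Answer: $\frac{8188}{67043333} - \frac{\sqrt{11}}{67043333} \approx 0.00012208$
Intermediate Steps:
$I = 89$
$B{\left(n,s \right)} = \sqrt{11}$ ($B{\left(n,s \right)} = \sqrt{8 + 3} = \sqrt{11}$)
$\frac{1}{8188 + B{\left(I,46 \right)}} = \frac{1}{8188 + \sqrt{11}}$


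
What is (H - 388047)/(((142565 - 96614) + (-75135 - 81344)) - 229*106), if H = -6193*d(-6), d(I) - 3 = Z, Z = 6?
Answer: 73964/22467 ≈ 3.2921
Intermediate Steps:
d(I) = 9 (d(I) = 3 + 6 = 9)
H = -55737 (H = -6193*9 = -55737)
(H - 388047)/(((142565 - 96614) + (-75135 - 81344)) - 229*106) = (-55737 - 388047)/(((142565 - 96614) + (-75135 - 81344)) - 229*106) = -443784/((45951 - 156479) - 24274) = -443784/(-110528 - 24274) = -443784/(-134802) = -443784*(-1/134802) = 73964/22467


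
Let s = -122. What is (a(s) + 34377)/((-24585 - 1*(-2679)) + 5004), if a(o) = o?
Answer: -34255/16902 ≈ -2.0267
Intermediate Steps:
(a(s) + 34377)/((-24585 - 1*(-2679)) + 5004) = (-122 + 34377)/((-24585 - 1*(-2679)) + 5004) = 34255/((-24585 + 2679) + 5004) = 34255/(-21906 + 5004) = 34255/(-16902) = 34255*(-1/16902) = -34255/16902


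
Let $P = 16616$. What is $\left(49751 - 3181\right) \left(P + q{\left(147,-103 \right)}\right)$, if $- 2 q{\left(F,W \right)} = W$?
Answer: $776205475$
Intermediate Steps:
$q{\left(F,W \right)} = - \frac{W}{2}$
$\left(49751 - 3181\right) \left(P + q{\left(147,-103 \right)}\right) = \left(49751 - 3181\right) \left(16616 - - \frac{103}{2}\right) = 46570 \left(16616 + \frac{103}{2}\right) = 46570 \cdot \frac{33335}{2} = 776205475$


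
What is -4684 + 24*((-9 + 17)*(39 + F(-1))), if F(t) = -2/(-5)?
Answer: 14404/5 ≈ 2880.8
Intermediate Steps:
F(t) = ⅖ (F(t) = -2*(-⅕) = ⅖)
-4684 + 24*((-9 + 17)*(39 + F(-1))) = -4684 + 24*((-9 + 17)*(39 + ⅖)) = -4684 + 24*(8*(197/5)) = -4684 + 24*(1576/5) = -4684 + 37824/5 = 14404/5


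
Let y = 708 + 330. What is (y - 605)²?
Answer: 187489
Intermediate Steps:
y = 1038
(y - 605)² = (1038 - 605)² = 433² = 187489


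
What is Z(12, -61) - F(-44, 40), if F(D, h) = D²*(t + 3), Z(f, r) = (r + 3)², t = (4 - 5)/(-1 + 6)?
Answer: -10284/5 ≈ -2056.8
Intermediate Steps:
t = -⅕ (t = -1/5 = -1*⅕ = -⅕ ≈ -0.20000)
Z(f, r) = (3 + r)²
F(D, h) = 14*D²/5 (F(D, h) = D²*(-⅕ + 3) = D²*(14/5) = 14*D²/5)
Z(12, -61) - F(-44, 40) = (3 - 61)² - 14*(-44)²/5 = (-58)² - 14*1936/5 = 3364 - 1*27104/5 = 3364 - 27104/5 = -10284/5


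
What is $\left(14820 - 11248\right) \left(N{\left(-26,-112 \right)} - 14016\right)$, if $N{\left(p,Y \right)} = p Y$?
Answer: $-39663488$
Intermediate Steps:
$N{\left(p,Y \right)} = Y p$
$\left(14820 - 11248\right) \left(N{\left(-26,-112 \right)} - 14016\right) = \left(14820 - 11248\right) \left(\left(-112\right) \left(-26\right) - 14016\right) = 3572 \left(2912 - 14016\right) = 3572 \left(-11104\right) = -39663488$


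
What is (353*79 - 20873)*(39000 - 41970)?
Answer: -20831580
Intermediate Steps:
(353*79 - 20873)*(39000 - 41970) = (27887 - 20873)*(-2970) = 7014*(-2970) = -20831580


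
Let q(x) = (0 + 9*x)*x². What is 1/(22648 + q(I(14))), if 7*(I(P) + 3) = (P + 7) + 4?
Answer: 343/7768840 ≈ 4.4151e-5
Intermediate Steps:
I(P) = -10/7 + P/7 (I(P) = -3 + ((P + 7) + 4)/7 = -3 + ((7 + P) + 4)/7 = -3 + (11 + P)/7 = -3 + (11/7 + P/7) = -10/7 + P/7)
q(x) = 9*x³ (q(x) = (9*x)*x² = 9*x³)
1/(22648 + q(I(14))) = 1/(22648 + 9*(-10/7 + (⅐)*14)³) = 1/(22648 + 9*(-10/7 + 2)³) = 1/(22648 + 9*(4/7)³) = 1/(22648 + 9*(64/343)) = 1/(22648 + 576/343) = 1/(7768840/343) = 343/7768840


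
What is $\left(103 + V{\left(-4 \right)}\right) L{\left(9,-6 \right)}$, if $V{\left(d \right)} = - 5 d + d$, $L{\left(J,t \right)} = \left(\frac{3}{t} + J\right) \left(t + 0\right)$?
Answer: $-6069$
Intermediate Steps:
$L{\left(J,t \right)} = t \left(J + \frac{3}{t}\right)$ ($L{\left(J,t \right)} = \left(J + \frac{3}{t}\right) t = t \left(J + \frac{3}{t}\right)$)
$V{\left(d \right)} = - 4 d$
$\left(103 + V{\left(-4 \right)}\right) L{\left(9,-6 \right)} = \left(103 - -16\right) \left(3 + 9 \left(-6\right)\right) = \left(103 + 16\right) \left(3 - 54\right) = 119 \left(-51\right) = -6069$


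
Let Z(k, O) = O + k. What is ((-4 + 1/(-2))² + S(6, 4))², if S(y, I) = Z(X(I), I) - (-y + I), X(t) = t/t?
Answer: 11881/16 ≈ 742.56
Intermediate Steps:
X(t) = 1
S(y, I) = 1 + y (S(y, I) = (I + 1) - (-y + I) = (1 + I) - (I - y) = (1 + I) + (y - I) = 1 + y)
((-4 + 1/(-2))² + S(6, 4))² = ((-4 + 1/(-2))² + (1 + 6))² = ((-4 - ½)² + 7)² = ((-9/2)² + 7)² = (81/4 + 7)² = (109/4)² = 11881/16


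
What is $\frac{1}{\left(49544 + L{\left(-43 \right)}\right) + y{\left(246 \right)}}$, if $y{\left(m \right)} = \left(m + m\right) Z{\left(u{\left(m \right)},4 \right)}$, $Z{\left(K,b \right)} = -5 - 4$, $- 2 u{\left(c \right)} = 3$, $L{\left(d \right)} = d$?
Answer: $\frac{1}{45073} \approx 2.2186 \cdot 10^{-5}$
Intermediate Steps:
$u{\left(c \right)} = - \frac{3}{2}$ ($u{\left(c \right)} = \left(- \frac{1}{2}\right) 3 = - \frac{3}{2}$)
$Z{\left(K,b \right)} = -9$
$y{\left(m \right)} = - 18 m$ ($y{\left(m \right)} = \left(m + m\right) \left(-9\right) = 2 m \left(-9\right) = - 18 m$)
$\frac{1}{\left(49544 + L{\left(-43 \right)}\right) + y{\left(246 \right)}} = \frac{1}{\left(49544 - 43\right) - 4428} = \frac{1}{49501 - 4428} = \frac{1}{45073}$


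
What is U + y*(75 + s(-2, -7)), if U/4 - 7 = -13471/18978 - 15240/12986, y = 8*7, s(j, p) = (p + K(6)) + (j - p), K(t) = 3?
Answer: 263481978742/61612077 ≈ 4276.5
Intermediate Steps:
s(j, p) = 3 + j (s(j, p) = (p + 3) + (j - p) = (3 + p) + (j - p) = 3 + j)
y = 56
U = 1260979030/61612077 (U = 28 + 4*(-13471/18978 - 15240/12986) = 28 + 4*(-13471*1/18978 - 15240*1/12986) = 28 + 4*(-13471/18978 - 7620/6493) = 28 + 4*(-232079563/123224154) = 28 - 464159126/61612077 = 1260979030/61612077 ≈ 20.466)
U + y*(75 + s(-2, -7)) = 1260979030/61612077 + 56*(75 + (3 - 2)) = 1260979030/61612077 + 56*(75 + 1) = 1260979030/61612077 + 56*76 = 1260979030/61612077 + 4256 = 263481978742/61612077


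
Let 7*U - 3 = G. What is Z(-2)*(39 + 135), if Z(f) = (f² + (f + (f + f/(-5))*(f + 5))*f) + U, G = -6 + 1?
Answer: 105444/35 ≈ 3012.7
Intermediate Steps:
G = -5
U = -2/7 (U = 3/7 + (⅐)*(-5) = 3/7 - 5/7 = -2/7 ≈ -0.28571)
Z(f) = -2/7 + f² + f*(f + 4*f*(5 + f)/5) (Z(f) = (f² + (f + (f + f/(-5))*(f + 5))*f) - 2/7 = (f² + (f + (f + f*(-⅕))*(5 + f))*f) - 2/7 = (f² + (f + (f - f/5)*(5 + f))*f) - 2/7 = (f² + (f + (4*f/5)*(5 + f))*f) - 2/7 = (f² + (f + 4*f*(5 + f)/5)*f) - 2/7 = (f² + f*(f + 4*f*(5 + f)/5)) - 2/7 = -2/7 + f² + f*(f + 4*f*(5 + f)/5))
Z(-2)*(39 + 135) = (-2/7 + 6*(-2)² + (⅘)*(-2)³)*(39 + 135) = (-2/7 + 6*4 + (⅘)*(-8))*174 = (-2/7 + 24 - 32/5)*174 = (606/35)*174 = 105444/35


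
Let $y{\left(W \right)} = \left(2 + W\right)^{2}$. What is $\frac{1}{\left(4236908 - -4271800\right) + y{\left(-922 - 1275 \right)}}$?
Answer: $\frac{1}{13326733} \approx 7.5037 \cdot 10^{-8}$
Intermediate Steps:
$\frac{1}{\left(4236908 - -4271800\right) + y{\left(-922 - 1275 \right)}} = \frac{1}{\left(4236908 - -4271800\right) + \left(2 - 2197\right)^{2}} = \frac{1}{\left(4236908 + 4271800\right) + \left(2 - 2197\right)^{2}} = \frac{1}{8508708 + \left(-2195\right)^{2}} = \frac{1}{8508708 + 4818025} = \frac{1}{13326733}$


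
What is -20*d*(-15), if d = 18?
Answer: 5400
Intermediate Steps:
-20*d*(-15) = -20*18*(-15) = -360*(-15) = 5400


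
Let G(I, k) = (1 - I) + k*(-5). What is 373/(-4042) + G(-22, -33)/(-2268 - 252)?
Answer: -106241/636615 ≈ -0.16688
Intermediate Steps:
G(I, k) = 1 - I - 5*k (G(I, k) = (1 - I) - 5*k = 1 - I - 5*k)
373/(-4042) + G(-22, -33)/(-2268 - 252) = 373/(-4042) + (1 - 1*(-22) - 5*(-33))/(-2268 - 252) = 373*(-1/4042) + (1 + 22 + 165)/(-2520) = -373/4042 + 188*(-1/2520) = -373/4042 - 47/630 = -106241/636615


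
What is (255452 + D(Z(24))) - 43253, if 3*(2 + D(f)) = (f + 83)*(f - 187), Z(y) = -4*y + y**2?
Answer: 801550/3 ≈ 2.6718e+5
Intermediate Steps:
Z(y) = y**2 - 4*y
D(f) = -2 + (-187 + f)*(83 + f)/3 (D(f) = -2 + ((f + 83)*(f - 187))/3 = -2 + ((83 + f)*(-187 + f))/3 = -2 + ((-187 + f)*(83 + f))/3 = -2 + (-187 + f)*(83 + f)/3)
(255452 + D(Z(24))) - 43253 = (255452 + (-15527/3 - 832*(-4 + 24) + (24*(-4 + 24))**2/3)) - 43253 = (255452 + (-15527/3 - 832*20 + (24*20)**2/3)) - 43253 = (255452 + (-15527/3 - 104/3*480 + (1/3)*480**2)) - 43253 = (255452 + (-15527/3 - 16640 + (1/3)*230400)) - 43253 = (255452 + (-15527/3 - 16640 + 76800)) - 43253 = (255452 + 164953/3) - 43253 = 931309/3 - 43253 = 801550/3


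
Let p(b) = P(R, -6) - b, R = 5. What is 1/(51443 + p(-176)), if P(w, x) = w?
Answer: 1/51624 ≈ 1.9371e-5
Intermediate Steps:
p(b) = 5 - b
1/(51443 + p(-176)) = 1/(51443 + (5 - 1*(-176))) = 1/(51443 + (5 + 176)) = 1/(51443 + 181) = 1/51624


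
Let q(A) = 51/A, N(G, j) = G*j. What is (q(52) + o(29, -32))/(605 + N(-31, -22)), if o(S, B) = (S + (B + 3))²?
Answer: 17/22308 ≈ 0.00076206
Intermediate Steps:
o(S, B) = (3 + B + S)² (o(S, B) = (S + (3 + B))² = (3 + B + S)²)
(q(52) + o(29, -32))/(605 + N(-31, -22)) = (51/52 + (3 - 32 + 29)²)/(605 - 31*(-22)) = (51*(1/52) + 0²)/(605 + 682) = (51/52 + 0)/1287 = (51/52)*(1/1287) = 17/22308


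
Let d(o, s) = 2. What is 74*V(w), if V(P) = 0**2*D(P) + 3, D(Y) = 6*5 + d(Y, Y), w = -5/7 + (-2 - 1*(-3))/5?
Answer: 222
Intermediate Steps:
w = -18/35 (w = -5*1/7 + (-2 + 3)*(1/5) = -5/7 + 1*(1/5) = -5/7 + 1/5 = -18/35 ≈ -0.51429)
D(Y) = 32 (D(Y) = 6*5 + 2 = 30 + 2 = 32)
V(P) = 3 (V(P) = 0**2*32 + 3 = 0*32 + 3 = 0 + 3 = 3)
74*V(w) = 74*3 = 222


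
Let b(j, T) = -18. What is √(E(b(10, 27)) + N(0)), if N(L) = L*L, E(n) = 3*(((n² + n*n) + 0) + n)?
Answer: 3*√210 ≈ 43.474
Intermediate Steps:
E(n) = 3*n + 6*n² (E(n) = 3*(((n² + n²) + 0) + n) = 3*((2*n² + 0) + n) = 3*(2*n² + n) = 3*(n + 2*n²) = 3*n + 6*n²)
N(L) = L²
√(E(b(10, 27)) + N(0)) = √(3*(-18)*(1 + 2*(-18)) + 0²) = √(3*(-18)*(1 - 36) + 0) = √(3*(-18)*(-35) + 0) = √(1890 + 0) = √1890 = 3*√210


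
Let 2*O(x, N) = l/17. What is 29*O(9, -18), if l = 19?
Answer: 551/34 ≈ 16.206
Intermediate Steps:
O(x, N) = 19/34 (O(x, N) = (19/17)/2 = (19*(1/17))/2 = (½)*(19/17) = 19/34)
29*O(9, -18) = 29*(19/34) = 551/34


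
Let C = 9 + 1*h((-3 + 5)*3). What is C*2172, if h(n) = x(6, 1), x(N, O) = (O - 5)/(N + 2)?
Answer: 18462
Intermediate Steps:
x(N, O) = (-5 + O)/(2 + N)
h(n) = -½ (h(n) = (-5 + 1)/(2 + 6) = -4/8 = (⅛)*(-4) = -½)
C = 17/2 (C = 9 + 1*(-½) = 9 - ½ = 17/2 ≈ 8.5000)
C*2172 = (17/2)*2172 = 18462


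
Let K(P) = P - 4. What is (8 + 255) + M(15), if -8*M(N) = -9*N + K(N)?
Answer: 557/2 ≈ 278.50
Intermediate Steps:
K(P) = -4 + P
M(N) = 1/2 + N (M(N) = -(-9*N + (-4 + N))/8 = -(-4 - 8*N)/8 = 1/2 + N)
(8 + 255) + M(15) = (8 + 255) + (1/2 + 15) = 263 + 31/2 = 557/2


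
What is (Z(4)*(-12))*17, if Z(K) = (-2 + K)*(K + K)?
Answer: -3264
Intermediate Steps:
Z(K) = 2*K*(-2 + K) (Z(K) = (-2 + K)*(2*K) = 2*K*(-2 + K))
(Z(4)*(-12))*17 = ((2*4*(-2 + 4))*(-12))*17 = ((2*4*2)*(-12))*17 = (16*(-12))*17 = -192*17 = -3264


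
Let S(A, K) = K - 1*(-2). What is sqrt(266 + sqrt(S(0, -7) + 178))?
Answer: sqrt(266 + sqrt(173)) ≈ 16.708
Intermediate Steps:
S(A, K) = 2 + K (S(A, K) = K + 2 = 2 + K)
sqrt(266 + sqrt(S(0, -7) + 178)) = sqrt(266 + sqrt((2 - 7) + 178)) = sqrt(266 + sqrt(-5 + 178)) = sqrt(266 + sqrt(173))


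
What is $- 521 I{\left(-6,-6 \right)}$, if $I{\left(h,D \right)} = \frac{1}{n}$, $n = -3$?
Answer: $\frac{521}{3} \approx 173.67$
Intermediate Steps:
$I{\left(h,D \right)} = - \frac{1}{3}$ ($I{\left(h,D \right)} = \frac{1}{-3} = - \frac{1}{3}$)
$- 521 I{\left(-6,-6 \right)} = \left(-521\right) \left(- \frac{1}{3}\right) = \frac{521}{3}$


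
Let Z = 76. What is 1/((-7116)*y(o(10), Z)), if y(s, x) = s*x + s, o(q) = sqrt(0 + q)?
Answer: -sqrt(10)/5479320 ≈ -5.7713e-7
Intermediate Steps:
o(q) = sqrt(q)
y(s, x) = s + s*x
1/((-7116)*y(o(10), Z)) = 1/((-7116)*((sqrt(10)*(1 + 76)))) = -sqrt(10)/770/7116 = -sqrt(10)/5479320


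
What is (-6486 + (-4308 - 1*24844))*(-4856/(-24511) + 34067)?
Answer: -29758481712334/24511 ≈ -1.2141e+9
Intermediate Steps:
(-6486 + (-4308 - 1*24844))*(-4856/(-24511) + 34067) = (-6486 + (-4308 - 24844))*(-4856*(-1/24511) + 34067) = (-6486 - 29152)*(4856/24511 + 34067) = -35638*835021093/24511 = -29758481712334/24511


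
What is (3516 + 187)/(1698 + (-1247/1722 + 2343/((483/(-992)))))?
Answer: -146661018/123366685 ≈ -1.1888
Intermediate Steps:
(3516 + 187)/(1698 + (-1247/1722 + 2343/((483/(-992))))) = 3703/(1698 + (-1247*1/1722 + 2343/((483*(-1/992))))) = 3703/(1698 + (-1247/1722 + 2343/(-483/992))) = 3703/(1698 + (-1247/1722 + 2343*(-992/483))) = 3703/(1698 + (-1247/1722 - 774752/161)) = 3703/(1698 - 190617673/39606) = 3703/(-123366685/39606) = 3703*(-39606/123366685) = -146661018/123366685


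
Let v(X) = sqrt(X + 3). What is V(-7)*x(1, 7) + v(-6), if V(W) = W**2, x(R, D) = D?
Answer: 343 + I*sqrt(3) ≈ 343.0 + 1.732*I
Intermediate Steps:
v(X) = sqrt(3 + X)
V(-7)*x(1, 7) + v(-6) = (-7)**2*7 + sqrt(3 - 6) = 49*7 + sqrt(-3) = 343 + I*sqrt(3)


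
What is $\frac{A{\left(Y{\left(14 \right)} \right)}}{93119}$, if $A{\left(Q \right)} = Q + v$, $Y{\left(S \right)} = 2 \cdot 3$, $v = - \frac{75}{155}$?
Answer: $\frac{9}{151931} \approx 5.9237 \cdot 10^{-5}$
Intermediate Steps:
$v = - \frac{15}{31}$ ($v = \left(-75\right) \frac{1}{155} = - \frac{15}{31} \approx -0.48387$)
$Y{\left(S \right)} = 6$
$A{\left(Q \right)} = - \frac{15}{31} + Q$ ($A{\left(Q \right)} = Q - \frac{15}{31} = - \frac{15}{31} + Q$)
$\frac{A{\left(Y{\left(14 \right)} \right)}}{93119} = \frac{- \frac{15}{31} + 6}{93119} = \frac{171}{31} \cdot \frac{1}{93119} = \frac{9}{151931}$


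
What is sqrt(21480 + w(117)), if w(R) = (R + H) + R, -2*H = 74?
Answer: sqrt(21677) ≈ 147.23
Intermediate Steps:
H = -37 (H = -1/2*74 = -37)
w(R) = -37 + 2*R (w(R) = (R - 37) + R = (-37 + R) + R = -37 + 2*R)
sqrt(21480 + w(117)) = sqrt(21480 + (-37 + 2*117)) = sqrt(21480 + (-37 + 234)) = sqrt(21480 + 197) = sqrt(21677)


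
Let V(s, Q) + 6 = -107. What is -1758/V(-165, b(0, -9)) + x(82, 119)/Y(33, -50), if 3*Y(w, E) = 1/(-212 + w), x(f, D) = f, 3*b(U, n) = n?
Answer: -4974084/113 ≈ -44018.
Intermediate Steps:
b(U, n) = n/3
V(s, Q) = -113 (V(s, Q) = -6 - 107 = -113)
Y(w, E) = 1/(3*(-212 + w))
-1758/V(-165, b(0, -9)) + x(82, 119)/Y(33, -50) = -1758/(-113) + 82/((1/(3*(-212 + 33)))) = -1758*(-1/113) + 82/(((1/3)/(-179))) = 1758/113 + 82/(((1/3)*(-1/179))) = 1758/113 + 82/(-1/537) = 1758/113 + 82*(-537) = 1758/113 - 44034 = -4974084/113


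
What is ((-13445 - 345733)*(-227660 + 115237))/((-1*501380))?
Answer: -20189934147/250690 ≈ -80538.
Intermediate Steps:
((-13445 - 345733)*(-227660 + 115237))/((-1*501380)) = -359178*(-112423)/(-501380) = 40379868294*(-1/501380) = -20189934147/250690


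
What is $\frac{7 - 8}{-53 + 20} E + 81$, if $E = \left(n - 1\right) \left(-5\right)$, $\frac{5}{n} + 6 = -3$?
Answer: $\frac{24127}{297} \approx 81.236$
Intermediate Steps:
$n = - \frac{5}{9}$ ($n = \frac{5}{-6 - 3} = \frac{5}{-9} = 5 \left(- \frac{1}{9}\right) = - \frac{5}{9} \approx -0.55556$)
$E = \frac{70}{9}$ ($E = \left(- \frac{5}{9} - 1\right) \left(-5\right) = \left(- \frac{14}{9}\right) \left(-5\right) = \frac{70}{9} \approx 7.7778$)
$\frac{7 - 8}{-53 + 20} E + 81 = \frac{7 - 8}{-53 + 20} \cdot \frac{70}{9} + 81 = - \frac{1}{-33} \cdot \frac{70}{9} + 81 = \left(-1\right) \left(- \frac{1}{33}\right) \frac{70}{9} + 81 = \frac{1}{33} \cdot \frac{70}{9} + 81 = \frac{70}{297} + 81 = \frac{24127}{297}$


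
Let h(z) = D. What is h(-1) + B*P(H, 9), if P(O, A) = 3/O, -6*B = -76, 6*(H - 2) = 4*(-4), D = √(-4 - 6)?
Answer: -57 + I*√10 ≈ -57.0 + 3.1623*I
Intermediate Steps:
D = I*√10 (D = √(-10) = I*√10 ≈ 3.1623*I)
H = -⅔ (H = 2 + (4*(-4))/6 = 2 + (⅙)*(-16) = 2 - 8/3 = -⅔ ≈ -0.66667)
h(z) = I*√10
B = 38/3 (B = -⅙*(-76) = 38/3 ≈ 12.667)
h(-1) + B*P(H, 9) = I*√10 + 38*(3/(-⅔))/3 = I*√10 + 38*(3*(-3/2))/3 = I*√10 + (38/3)*(-9/2) = I*√10 - 57 = -57 + I*√10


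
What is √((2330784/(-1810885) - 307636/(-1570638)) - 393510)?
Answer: 4*I*√49740591731439825655037259315/1422122397315 ≈ 627.3*I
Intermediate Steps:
√((2330784/(-1810885) - 307636/(-1570638)) - 393510) = √((2330784*(-1/1810885) - 307636*(-1/1570638)) - 393510) = √((-2330784/1810885 + 153818/785319) - 393510) = √(-1551862251166/1422122397315 - 393510) = √(-559620936429676816/1422122397315) = 4*I*√49740591731439825655037259315/1422122397315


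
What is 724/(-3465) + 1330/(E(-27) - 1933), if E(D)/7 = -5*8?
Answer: -6210662/7668045 ≈ -0.80994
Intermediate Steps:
E(D) = -280 (E(D) = 7*(-5*8) = 7*(-40) = -280)
724/(-3465) + 1330/(E(-27) - 1933) = 724/(-3465) + 1330/(-280 - 1933) = 724*(-1/3465) + 1330/(-2213) = -724/3465 + 1330*(-1/2213) = -724/3465 - 1330/2213 = -6210662/7668045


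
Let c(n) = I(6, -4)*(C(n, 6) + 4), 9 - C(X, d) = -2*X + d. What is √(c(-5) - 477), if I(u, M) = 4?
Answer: I*√489 ≈ 22.113*I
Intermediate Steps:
C(X, d) = 9 - d + 2*X (C(X, d) = 9 - (-2*X + d) = 9 - (d - 2*X) = 9 + (-d + 2*X) = 9 - d + 2*X)
c(n) = 28 + 8*n (c(n) = 4*((9 - 1*6 + 2*n) + 4) = 4*((9 - 6 + 2*n) + 4) = 4*((3 + 2*n) + 4) = 4*(7 + 2*n) = 28 + 8*n)
√(c(-5) - 477) = √((28 + 8*(-5)) - 477) = √((28 - 40) - 477) = √(-12 - 477) = √(-489) = I*√489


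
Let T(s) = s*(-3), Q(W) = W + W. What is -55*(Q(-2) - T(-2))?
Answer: 550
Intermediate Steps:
Q(W) = 2*W
T(s) = -3*s
-55*(Q(-2) - T(-2)) = -55*(2*(-2) - (-3)*(-2)) = -55*(-4 - 1*6) = -55*(-4 - 6) = -55*(-10) = 550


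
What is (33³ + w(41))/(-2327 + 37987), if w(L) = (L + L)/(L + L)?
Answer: 17969/17830 ≈ 1.0078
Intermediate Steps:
w(L) = 1 (w(L) = (2*L)/((2*L)) = (2*L)*(1/(2*L)) = 1)
(33³ + w(41))/(-2327 + 37987) = (33³ + 1)/(-2327 + 37987) = (35937 + 1)/35660 = 35938*(1/35660) = 17969/17830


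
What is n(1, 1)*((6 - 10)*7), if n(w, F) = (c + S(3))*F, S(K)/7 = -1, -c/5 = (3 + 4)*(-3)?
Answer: -2744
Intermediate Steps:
c = 105 (c = -5*(3 + 4)*(-3) = -35*(-3) = -5*(-21) = 105)
S(K) = -7 (S(K) = 7*(-1) = -7)
n(w, F) = 98*F (n(w, F) = (105 - 7)*F = 98*F)
n(1, 1)*((6 - 10)*7) = (98*1)*((6 - 10)*7) = 98*(-4*7) = 98*(-28) = -2744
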